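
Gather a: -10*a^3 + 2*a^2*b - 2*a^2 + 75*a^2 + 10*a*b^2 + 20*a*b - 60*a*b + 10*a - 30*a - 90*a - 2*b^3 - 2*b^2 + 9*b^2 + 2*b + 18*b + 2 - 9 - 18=-10*a^3 + a^2*(2*b + 73) + a*(10*b^2 - 40*b - 110) - 2*b^3 + 7*b^2 + 20*b - 25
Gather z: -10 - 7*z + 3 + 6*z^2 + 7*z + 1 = 6*z^2 - 6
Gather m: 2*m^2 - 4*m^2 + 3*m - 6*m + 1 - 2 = -2*m^2 - 3*m - 1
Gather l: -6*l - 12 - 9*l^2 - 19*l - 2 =-9*l^2 - 25*l - 14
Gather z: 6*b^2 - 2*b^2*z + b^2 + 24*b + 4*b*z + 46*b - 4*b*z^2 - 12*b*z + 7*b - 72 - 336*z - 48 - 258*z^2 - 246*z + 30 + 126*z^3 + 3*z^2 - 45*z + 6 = 7*b^2 + 77*b + 126*z^3 + z^2*(-4*b - 255) + z*(-2*b^2 - 8*b - 627) - 84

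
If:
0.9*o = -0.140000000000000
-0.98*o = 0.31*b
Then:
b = 0.49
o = -0.16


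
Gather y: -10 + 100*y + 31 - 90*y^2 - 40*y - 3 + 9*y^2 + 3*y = -81*y^2 + 63*y + 18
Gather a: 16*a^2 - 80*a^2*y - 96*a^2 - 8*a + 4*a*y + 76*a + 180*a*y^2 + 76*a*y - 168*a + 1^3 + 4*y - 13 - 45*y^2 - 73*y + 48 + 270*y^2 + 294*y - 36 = a^2*(-80*y - 80) + a*(180*y^2 + 80*y - 100) + 225*y^2 + 225*y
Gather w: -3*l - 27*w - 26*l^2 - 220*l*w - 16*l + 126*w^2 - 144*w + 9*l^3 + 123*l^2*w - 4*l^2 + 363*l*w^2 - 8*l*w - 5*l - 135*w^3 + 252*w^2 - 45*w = 9*l^3 - 30*l^2 - 24*l - 135*w^3 + w^2*(363*l + 378) + w*(123*l^2 - 228*l - 216)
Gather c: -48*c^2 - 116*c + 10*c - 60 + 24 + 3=-48*c^2 - 106*c - 33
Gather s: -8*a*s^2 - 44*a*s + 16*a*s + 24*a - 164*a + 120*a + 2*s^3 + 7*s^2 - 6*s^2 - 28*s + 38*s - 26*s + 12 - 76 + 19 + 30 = -20*a + 2*s^3 + s^2*(1 - 8*a) + s*(-28*a - 16) - 15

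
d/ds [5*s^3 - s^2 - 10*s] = 15*s^2 - 2*s - 10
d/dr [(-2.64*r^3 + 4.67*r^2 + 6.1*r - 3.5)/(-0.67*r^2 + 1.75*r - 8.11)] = (1.7688*r^4 - 9.24*r^3 + 76.4907*r^2 - 80.4374*r - 43.346)/(0.4489*r^4 - 2.345*r^3 + 13.9299*r^2 - 28.385*r + 65.7721)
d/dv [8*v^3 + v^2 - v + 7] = 24*v^2 + 2*v - 1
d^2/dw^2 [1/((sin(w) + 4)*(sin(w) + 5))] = (-4*sin(w)^4 - 27*sin(w)^3 + 5*sin(w)^2 + 234*sin(w) + 122)/((sin(w) + 4)^3*(sin(w) + 5)^3)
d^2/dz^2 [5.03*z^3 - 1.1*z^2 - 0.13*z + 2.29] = 30.18*z - 2.2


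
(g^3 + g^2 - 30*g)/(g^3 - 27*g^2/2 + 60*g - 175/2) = 2*g*(g + 6)/(2*g^2 - 17*g + 35)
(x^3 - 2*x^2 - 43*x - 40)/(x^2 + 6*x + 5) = x - 8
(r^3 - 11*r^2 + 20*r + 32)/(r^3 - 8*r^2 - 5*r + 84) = (r^2 - 7*r - 8)/(r^2 - 4*r - 21)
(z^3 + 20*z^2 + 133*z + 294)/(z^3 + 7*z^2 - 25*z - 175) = (z^2 + 13*z + 42)/(z^2 - 25)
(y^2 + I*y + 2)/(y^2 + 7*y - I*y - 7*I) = (y + 2*I)/(y + 7)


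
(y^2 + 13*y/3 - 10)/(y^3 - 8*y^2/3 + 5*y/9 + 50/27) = 9*(y + 6)/(9*y^2 - 9*y - 10)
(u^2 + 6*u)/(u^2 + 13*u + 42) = u/(u + 7)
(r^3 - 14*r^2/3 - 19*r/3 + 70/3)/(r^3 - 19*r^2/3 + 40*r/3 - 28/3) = (3*r^2 - 8*r - 35)/(3*r^2 - 13*r + 14)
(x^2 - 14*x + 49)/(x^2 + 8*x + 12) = (x^2 - 14*x + 49)/(x^2 + 8*x + 12)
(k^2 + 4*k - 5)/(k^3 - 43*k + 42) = (k + 5)/(k^2 + k - 42)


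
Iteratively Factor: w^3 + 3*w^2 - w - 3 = (w + 1)*(w^2 + 2*w - 3) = (w + 1)*(w + 3)*(w - 1)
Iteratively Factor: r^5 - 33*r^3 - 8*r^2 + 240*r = (r + 4)*(r^4 - 4*r^3 - 17*r^2 + 60*r) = r*(r + 4)*(r^3 - 4*r^2 - 17*r + 60) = r*(r + 4)^2*(r^2 - 8*r + 15) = r*(r - 3)*(r + 4)^2*(r - 5)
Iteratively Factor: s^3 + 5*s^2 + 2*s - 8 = (s + 2)*(s^2 + 3*s - 4) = (s - 1)*(s + 2)*(s + 4)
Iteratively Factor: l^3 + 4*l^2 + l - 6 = (l - 1)*(l^2 + 5*l + 6) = (l - 1)*(l + 3)*(l + 2)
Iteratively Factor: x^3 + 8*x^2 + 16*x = (x + 4)*(x^2 + 4*x) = (x + 4)^2*(x)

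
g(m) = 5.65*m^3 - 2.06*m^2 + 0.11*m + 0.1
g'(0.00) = 0.11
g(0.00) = 0.10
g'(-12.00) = 2490.35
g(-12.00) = -10061.06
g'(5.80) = 546.41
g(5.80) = 1033.82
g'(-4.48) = 358.76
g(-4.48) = -549.76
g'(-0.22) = 1.84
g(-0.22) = -0.08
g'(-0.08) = 0.55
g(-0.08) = 0.08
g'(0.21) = -0.01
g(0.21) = 0.08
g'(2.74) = 116.08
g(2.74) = 101.16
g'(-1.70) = 56.10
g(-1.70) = -33.80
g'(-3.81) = 261.86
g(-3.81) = -342.70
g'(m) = 16.95*m^2 - 4.12*m + 0.11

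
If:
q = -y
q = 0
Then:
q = 0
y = 0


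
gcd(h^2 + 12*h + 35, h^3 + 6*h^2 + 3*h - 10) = h + 5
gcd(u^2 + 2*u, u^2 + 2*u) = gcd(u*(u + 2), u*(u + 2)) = u^2 + 2*u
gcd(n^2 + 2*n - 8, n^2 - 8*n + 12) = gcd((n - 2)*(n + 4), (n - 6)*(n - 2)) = n - 2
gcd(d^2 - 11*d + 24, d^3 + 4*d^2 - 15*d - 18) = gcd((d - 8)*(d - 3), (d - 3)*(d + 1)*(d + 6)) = d - 3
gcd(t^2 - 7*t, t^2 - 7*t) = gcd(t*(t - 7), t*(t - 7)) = t^2 - 7*t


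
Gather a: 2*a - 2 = 2*a - 2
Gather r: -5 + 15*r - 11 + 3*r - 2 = 18*r - 18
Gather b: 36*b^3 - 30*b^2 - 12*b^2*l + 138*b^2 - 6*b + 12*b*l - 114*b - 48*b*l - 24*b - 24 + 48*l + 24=36*b^3 + b^2*(108 - 12*l) + b*(-36*l - 144) + 48*l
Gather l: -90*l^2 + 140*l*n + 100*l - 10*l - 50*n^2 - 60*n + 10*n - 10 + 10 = -90*l^2 + l*(140*n + 90) - 50*n^2 - 50*n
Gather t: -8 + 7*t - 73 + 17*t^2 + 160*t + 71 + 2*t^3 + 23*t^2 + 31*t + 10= 2*t^3 + 40*t^2 + 198*t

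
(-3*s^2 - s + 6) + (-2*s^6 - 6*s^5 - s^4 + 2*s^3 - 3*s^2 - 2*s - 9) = -2*s^6 - 6*s^5 - s^4 + 2*s^3 - 6*s^2 - 3*s - 3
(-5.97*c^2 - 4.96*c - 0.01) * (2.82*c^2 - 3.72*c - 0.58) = -16.8354*c^4 + 8.2212*c^3 + 21.8856*c^2 + 2.914*c + 0.0058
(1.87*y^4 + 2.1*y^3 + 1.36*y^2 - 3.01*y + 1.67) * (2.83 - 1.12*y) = -2.0944*y^5 + 2.9401*y^4 + 4.4198*y^3 + 7.22*y^2 - 10.3887*y + 4.7261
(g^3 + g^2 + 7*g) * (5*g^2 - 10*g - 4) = 5*g^5 - 5*g^4 + 21*g^3 - 74*g^2 - 28*g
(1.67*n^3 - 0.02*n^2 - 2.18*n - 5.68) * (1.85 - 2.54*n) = -4.2418*n^4 + 3.1403*n^3 + 5.5002*n^2 + 10.3942*n - 10.508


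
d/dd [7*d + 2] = 7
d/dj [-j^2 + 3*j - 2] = 3 - 2*j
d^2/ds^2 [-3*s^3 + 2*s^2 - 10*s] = 4 - 18*s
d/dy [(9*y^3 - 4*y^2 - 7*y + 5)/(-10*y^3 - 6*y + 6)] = (-10*y^4 - 62*y^3 + 84*y^2 - 12*y - 3)/(25*y^6 + 30*y^4 - 30*y^3 + 9*y^2 - 18*y + 9)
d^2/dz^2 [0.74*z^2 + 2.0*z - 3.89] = 1.48000000000000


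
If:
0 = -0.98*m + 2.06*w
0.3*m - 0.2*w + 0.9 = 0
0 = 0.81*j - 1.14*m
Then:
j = -6.18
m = -4.39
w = -2.09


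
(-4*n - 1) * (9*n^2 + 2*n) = -36*n^3 - 17*n^2 - 2*n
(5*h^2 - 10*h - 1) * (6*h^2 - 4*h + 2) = 30*h^4 - 80*h^3 + 44*h^2 - 16*h - 2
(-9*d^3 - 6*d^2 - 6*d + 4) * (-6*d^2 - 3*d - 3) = 54*d^5 + 63*d^4 + 81*d^3 + 12*d^2 + 6*d - 12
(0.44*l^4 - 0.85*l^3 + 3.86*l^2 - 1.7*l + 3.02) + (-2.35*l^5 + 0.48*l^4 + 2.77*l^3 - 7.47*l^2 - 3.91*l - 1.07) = -2.35*l^5 + 0.92*l^4 + 1.92*l^3 - 3.61*l^2 - 5.61*l + 1.95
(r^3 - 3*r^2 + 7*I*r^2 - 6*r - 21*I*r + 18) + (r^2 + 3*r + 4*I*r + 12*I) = r^3 - 2*r^2 + 7*I*r^2 - 3*r - 17*I*r + 18 + 12*I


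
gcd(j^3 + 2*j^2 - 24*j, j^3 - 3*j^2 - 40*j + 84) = j + 6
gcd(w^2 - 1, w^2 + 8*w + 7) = w + 1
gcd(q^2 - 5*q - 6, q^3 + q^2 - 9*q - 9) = q + 1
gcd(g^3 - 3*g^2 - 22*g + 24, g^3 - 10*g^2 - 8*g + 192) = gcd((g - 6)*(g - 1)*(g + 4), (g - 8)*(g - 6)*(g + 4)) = g^2 - 2*g - 24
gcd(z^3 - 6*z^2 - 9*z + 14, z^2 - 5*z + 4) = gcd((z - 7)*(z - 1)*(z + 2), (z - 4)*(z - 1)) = z - 1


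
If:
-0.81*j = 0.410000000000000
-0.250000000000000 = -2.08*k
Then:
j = -0.51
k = 0.12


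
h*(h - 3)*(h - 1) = h^3 - 4*h^2 + 3*h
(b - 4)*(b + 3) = b^2 - b - 12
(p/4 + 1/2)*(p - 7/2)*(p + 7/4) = p^3/4 + p^2/16 - 77*p/32 - 49/16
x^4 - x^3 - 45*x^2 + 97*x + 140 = (x - 5)*(x - 4)*(x + 1)*(x + 7)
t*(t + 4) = t^2 + 4*t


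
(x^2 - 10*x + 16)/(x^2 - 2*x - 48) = (x - 2)/(x + 6)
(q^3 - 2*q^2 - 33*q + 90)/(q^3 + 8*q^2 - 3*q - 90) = (q - 5)/(q + 5)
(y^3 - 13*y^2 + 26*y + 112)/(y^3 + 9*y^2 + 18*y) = (y^3 - 13*y^2 + 26*y + 112)/(y*(y^2 + 9*y + 18))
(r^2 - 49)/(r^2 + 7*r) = (r - 7)/r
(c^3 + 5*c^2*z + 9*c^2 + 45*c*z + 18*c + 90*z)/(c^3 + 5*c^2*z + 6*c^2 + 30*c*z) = (c + 3)/c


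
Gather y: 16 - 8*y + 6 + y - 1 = 21 - 7*y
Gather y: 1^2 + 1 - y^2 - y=-y^2 - y + 2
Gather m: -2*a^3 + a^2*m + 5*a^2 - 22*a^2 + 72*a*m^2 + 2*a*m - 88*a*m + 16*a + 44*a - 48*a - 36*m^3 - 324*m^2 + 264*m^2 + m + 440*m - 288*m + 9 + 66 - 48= -2*a^3 - 17*a^2 + 12*a - 36*m^3 + m^2*(72*a - 60) + m*(a^2 - 86*a + 153) + 27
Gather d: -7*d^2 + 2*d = -7*d^2 + 2*d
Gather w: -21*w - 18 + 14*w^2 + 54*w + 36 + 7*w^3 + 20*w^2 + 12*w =7*w^3 + 34*w^2 + 45*w + 18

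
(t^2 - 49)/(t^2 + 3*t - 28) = (t - 7)/(t - 4)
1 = 1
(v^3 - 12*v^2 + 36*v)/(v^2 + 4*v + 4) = v*(v^2 - 12*v + 36)/(v^2 + 4*v + 4)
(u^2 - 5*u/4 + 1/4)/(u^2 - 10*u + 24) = (4*u^2 - 5*u + 1)/(4*(u^2 - 10*u + 24))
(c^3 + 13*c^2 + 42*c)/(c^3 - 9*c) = (c^2 + 13*c + 42)/(c^2 - 9)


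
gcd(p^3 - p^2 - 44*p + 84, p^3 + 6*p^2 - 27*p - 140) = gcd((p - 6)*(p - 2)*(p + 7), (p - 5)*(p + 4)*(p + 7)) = p + 7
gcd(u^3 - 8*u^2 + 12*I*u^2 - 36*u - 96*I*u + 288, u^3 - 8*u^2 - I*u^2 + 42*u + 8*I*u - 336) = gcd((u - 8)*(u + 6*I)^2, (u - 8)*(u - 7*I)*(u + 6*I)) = u^2 + u*(-8 + 6*I) - 48*I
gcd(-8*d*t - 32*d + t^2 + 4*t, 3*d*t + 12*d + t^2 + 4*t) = t + 4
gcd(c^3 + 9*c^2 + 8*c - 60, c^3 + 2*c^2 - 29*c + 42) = c - 2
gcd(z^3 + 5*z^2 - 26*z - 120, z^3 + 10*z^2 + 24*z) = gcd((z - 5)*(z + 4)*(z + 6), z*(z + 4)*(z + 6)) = z^2 + 10*z + 24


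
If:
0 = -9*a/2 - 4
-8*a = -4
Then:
No Solution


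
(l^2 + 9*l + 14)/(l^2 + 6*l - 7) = (l + 2)/(l - 1)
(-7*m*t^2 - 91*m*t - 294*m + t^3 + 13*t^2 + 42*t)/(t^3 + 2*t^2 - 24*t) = (-7*m*t - 49*m + t^2 + 7*t)/(t*(t - 4))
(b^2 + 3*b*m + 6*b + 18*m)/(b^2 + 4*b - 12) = (b + 3*m)/(b - 2)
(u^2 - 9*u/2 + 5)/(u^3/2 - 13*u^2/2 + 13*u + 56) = (2*u^2 - 9*u + 10)/(u^3 - 13*u^2 + 26*u + 112)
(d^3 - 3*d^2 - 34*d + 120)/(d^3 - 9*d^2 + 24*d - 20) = (d^2 + 2*d - 24)/(d^2 - 4*d + 4)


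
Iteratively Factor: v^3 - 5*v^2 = (v)*(v^2 - 5*v) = v^2*(v - 5)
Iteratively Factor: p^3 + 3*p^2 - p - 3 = (p + 1)*(p^2 + 2*p - 3) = (p + 1)*(p + 3)*(p - 1)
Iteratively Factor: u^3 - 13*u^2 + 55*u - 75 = (u - 3)*(u^2 - 10*u + 25) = (u - 5)*(u - 3)*(u - 5)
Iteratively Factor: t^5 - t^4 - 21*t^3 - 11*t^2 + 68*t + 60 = (t + 2)*(t^4 - 3*t^3 - 15*t^2 + 19*t + 30) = (t - 2)*(t + 2)*(t^3 - t^2 - 17*t - 15) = (t - 2)*(t + 2)*(t + 3)*(t^2 - 4*t - 5) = (t - 5)*(t - 2)*(t + 2)*(t + 3)*(t + 1)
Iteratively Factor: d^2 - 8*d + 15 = (d - 3)*(d - 5)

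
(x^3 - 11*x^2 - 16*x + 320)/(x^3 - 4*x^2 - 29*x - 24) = (x^2 - 3*x - 40)/(x^2 + 4*x + 3)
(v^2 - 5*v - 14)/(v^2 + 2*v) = (v - 7)/v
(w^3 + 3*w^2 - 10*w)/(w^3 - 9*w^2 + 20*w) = (w^2 + 3*w - 10)/(w^2 - 9*w + 20)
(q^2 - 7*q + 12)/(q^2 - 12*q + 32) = (q - 3)/(q - 8)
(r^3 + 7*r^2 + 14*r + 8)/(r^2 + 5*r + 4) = r + 2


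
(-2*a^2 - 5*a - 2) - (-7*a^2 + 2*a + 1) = 5*a^2 - 7*a - 3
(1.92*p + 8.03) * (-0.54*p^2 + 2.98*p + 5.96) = -1.0368*p^3 + 1.3854*p^2 + 35.3726*p + 47.8588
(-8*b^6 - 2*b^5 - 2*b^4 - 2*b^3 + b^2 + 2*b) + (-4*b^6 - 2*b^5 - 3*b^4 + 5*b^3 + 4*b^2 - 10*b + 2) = -12*b^6 - 4*b^5 - 5*b^4 + 3*b^3 + 5*b^2 - 8*b + 2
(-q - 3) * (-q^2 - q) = q^3 + 4*q^2 + 3*q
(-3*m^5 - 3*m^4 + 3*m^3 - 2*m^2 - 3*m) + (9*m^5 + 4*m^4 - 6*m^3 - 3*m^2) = 6*m^5 + m^4 - 3*m^3 - 5*m^2 - 3*m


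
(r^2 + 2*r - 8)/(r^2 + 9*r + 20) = (r - 2)/(r + 5)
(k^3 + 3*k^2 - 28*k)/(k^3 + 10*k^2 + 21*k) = (k - 4)/(k + 3)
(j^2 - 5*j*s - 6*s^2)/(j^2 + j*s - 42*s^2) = (j + s)/(j + 7*s)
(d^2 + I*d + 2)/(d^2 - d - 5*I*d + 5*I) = (d^2 + I*d + 2)/(d^2 - d - 5*I*d + 5*I)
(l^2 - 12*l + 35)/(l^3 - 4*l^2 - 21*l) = (l - 5)/(l*(l + 3))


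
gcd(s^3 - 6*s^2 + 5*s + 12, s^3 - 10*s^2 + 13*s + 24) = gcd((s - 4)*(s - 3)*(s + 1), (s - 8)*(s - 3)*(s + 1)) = s^2 - 2*s - 3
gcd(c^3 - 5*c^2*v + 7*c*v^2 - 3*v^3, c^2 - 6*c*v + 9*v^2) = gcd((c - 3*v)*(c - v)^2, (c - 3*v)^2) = -c + 3*v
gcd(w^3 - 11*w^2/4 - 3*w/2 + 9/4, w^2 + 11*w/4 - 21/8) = w - 3/4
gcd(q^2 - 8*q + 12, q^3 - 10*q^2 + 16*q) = q - 2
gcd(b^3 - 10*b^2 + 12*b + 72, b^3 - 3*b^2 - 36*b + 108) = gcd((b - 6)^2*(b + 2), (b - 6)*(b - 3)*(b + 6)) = b - 6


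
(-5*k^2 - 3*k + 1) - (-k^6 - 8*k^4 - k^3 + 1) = k^6 + 8*k^4 + k^3 - 5*k^2 - 3*k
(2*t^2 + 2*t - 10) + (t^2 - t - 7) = 3*t^2 + t - 17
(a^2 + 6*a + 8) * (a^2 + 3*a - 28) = a^4 + 9*a^3 - 2*a^2 - 144*a - 224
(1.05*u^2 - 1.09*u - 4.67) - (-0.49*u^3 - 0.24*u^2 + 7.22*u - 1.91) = 0.49*u^3 + 1.29*u^2 - 8.31*u - 2.76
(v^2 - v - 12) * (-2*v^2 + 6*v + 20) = -2*v^4 + 8*v^3 + 38*v^2 - 92*v - 240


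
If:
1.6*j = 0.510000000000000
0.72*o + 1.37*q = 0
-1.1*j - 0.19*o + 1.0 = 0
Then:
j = 0.32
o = 3.42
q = -1.80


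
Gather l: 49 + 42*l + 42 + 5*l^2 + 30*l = 5*l^2 + 72*l + 91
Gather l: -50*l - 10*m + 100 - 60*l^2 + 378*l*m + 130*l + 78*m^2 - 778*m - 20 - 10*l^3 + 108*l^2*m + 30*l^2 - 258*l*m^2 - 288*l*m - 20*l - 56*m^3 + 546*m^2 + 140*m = -10*l^3 + l^2*(108*m - 30) + l*(-258*m^2 + 90*m + 60) - 56*m^3 + 624*m^2 - 648*m + 80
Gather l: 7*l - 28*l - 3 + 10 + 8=15 - 21*l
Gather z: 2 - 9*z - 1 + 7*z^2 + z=7*z^2 - 8*z + 1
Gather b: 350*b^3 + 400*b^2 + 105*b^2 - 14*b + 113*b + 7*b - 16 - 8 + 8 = 350*b^3 + 505*b^2 + 106*b - 16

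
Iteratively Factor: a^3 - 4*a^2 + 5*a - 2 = (a - 2)*(a^2 - 2*a + 1) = (a - 2)*(a - 1)*(a - 1)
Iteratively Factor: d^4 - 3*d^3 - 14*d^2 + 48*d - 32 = (d - 4)*(d^3 + d^2 - 10*d + 8) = (d - 4)*(d + 4)*(d^2 - 3*d + 2) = (d - 4)*(d - 2)*(d + 4)*(d - 1)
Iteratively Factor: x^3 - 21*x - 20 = (x + 4)*(x^2 - 4*x - 5) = (x + 1)*(x + 4)*(x - 5)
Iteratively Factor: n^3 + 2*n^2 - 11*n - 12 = (n - 3)*(n^2 + 5*n + 4) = (n - 3)*(n + 4)*(n + 1)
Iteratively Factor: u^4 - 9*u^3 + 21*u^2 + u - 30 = (u - 2)*(u^3 - 7*u^2 + 7*u + 15) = (u - 5)*(u - 2)*(u^2 - 2*u - 3) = (u - 5)*(u - 3)*(u - 2)*(u + 1)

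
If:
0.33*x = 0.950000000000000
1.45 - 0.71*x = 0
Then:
No Solution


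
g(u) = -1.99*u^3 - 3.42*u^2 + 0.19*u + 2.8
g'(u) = -5.97*u^2 - 6.84*u + 0.19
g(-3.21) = 32.77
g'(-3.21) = -39.37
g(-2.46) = 11.26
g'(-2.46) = -19.11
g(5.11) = -351.06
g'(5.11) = -190.65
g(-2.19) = 6.88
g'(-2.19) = -13.46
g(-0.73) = 1.61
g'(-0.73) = 2.00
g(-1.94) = 4.09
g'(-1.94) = -9.01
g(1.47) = -10.63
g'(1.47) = -22.77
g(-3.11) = 28.99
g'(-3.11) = -36.28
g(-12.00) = 2946.76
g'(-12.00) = -777.41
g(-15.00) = 5946.70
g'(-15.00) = -1240.46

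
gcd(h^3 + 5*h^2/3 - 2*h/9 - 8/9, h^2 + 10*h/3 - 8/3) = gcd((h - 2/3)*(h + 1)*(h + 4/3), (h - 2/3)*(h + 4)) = h - 2/3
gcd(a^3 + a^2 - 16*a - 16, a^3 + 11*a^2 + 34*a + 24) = a^2 + 5*a + 4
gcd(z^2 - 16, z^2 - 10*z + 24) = z - 4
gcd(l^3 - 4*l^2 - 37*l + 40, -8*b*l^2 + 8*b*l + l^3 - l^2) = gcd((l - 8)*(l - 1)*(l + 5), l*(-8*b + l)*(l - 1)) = l - 1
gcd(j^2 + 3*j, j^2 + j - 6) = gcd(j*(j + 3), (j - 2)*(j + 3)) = j + 3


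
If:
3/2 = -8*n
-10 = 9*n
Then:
No Solution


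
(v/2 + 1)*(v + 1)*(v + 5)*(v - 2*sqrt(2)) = v^4/2 - sqrt(2)*v^3 + 4*v^3 - 8*sqrt(2)*v^2 + 17*v^2/2 - 17*sqrt(2)*v + 5*v - 10*sqrt(2)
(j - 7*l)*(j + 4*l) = j^2 - 3*j*l - 28*l^2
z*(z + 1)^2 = z^3 + 2*z^2 + z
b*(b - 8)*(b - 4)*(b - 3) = b^4 - 15*b^3 + 68*b^2 - 96*b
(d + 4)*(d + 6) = d^2 + 10*d + 24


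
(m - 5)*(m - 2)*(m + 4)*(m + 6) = m^4 + 3*m^3 - 36*m^2 - 68*m + 240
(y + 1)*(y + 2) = y^2 + 3*y + 2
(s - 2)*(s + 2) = s^2 - 4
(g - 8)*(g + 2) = g^2 - 6*g - 16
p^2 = p^2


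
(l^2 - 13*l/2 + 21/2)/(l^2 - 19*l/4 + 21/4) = 2*(2*l - 7)/(4*l - 7)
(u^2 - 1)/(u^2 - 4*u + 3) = (u + 1)/(u - 3)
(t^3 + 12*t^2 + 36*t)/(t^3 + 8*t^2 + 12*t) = (t + 6)/(t + 2)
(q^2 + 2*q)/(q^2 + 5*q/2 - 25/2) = 2*q*(q + 2)/(2*q^2 + 5*q - 25)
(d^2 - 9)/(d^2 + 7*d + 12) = (d - 3)/(d + 4)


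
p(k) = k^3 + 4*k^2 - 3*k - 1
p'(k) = 3*k^2 + 8*k - 3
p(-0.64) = 2.30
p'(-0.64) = -6.89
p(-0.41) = 0.83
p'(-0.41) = -5.78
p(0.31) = -1.52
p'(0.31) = -0.23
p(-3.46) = 15.84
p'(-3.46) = 5.23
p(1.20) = 2.89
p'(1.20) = 10.92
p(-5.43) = -26.87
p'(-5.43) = 42.01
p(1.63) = 9.07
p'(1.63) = 18.01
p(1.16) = 2.46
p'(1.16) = 10.32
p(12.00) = 2267.00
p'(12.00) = 525.00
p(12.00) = 2267.00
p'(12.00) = 525.00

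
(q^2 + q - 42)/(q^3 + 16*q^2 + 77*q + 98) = (q - 6)/(q^2 + 9*q + 14)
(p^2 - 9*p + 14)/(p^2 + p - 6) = (p - 7)/(p + 3)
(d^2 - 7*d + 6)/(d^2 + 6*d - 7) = (d - 6)/(d + 7)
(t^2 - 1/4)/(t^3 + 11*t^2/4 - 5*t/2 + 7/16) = 4*(2*t + 1)/(8*t^2 + 26*t - 7)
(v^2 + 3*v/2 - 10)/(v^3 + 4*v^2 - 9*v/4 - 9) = 2*(2*v - 5)/(4*v^2 - 9)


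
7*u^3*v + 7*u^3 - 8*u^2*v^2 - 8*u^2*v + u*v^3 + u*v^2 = (-7*u + v)*(-u + v)*(u*v + u)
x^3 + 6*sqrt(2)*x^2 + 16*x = x*(x + 2*sqrt(2))*(x + 4*sqrt(2))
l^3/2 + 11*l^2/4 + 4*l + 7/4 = (l/2 + 1/2)*(l + 1)*(l + 7/2)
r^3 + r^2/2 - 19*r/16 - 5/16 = (r - 1)*(r + 1/4)*(r + 5/4)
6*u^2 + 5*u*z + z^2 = (2*u + z)*(3*u + z)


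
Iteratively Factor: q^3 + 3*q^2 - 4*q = (q - 1)*(q^2 + 4*q) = q*(q - 1)*(q + 4)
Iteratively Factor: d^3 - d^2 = (d)*(d^2 - d) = d^2*(d - 1)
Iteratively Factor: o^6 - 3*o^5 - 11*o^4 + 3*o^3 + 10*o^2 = (o - 1)*(o^5 - 2*o^4 - 13*o^3 - 10*o^2) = (o - 5)*(o - 1)*(o^4 + 3*o^3 + 2*o^2) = o*(o - 5)*(o - 1)*(o^3 + 3*o^2 + 2*o) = o*(o - 5)*(o - 1)*(o + 2)*(o^2 + o) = o^2*(o - 5)*(o - 1)*(o + 2)*(o + 1)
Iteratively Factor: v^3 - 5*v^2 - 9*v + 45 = (v - 3)*(v^2 - 2*v - 15) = (v - 3)*(v + 3)*(v - 5)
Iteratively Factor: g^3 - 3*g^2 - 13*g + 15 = (g + 3)*(g^2 - 6*g + 5) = (g - 5)*(g + 3)*(g - 1)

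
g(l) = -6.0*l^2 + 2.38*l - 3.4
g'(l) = 2.38 - 12.0*l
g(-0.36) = -5.03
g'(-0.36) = 6.70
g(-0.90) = -10.40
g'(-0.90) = 13.18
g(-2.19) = -37.39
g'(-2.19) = 28.66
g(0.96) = -6.64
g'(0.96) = -9.14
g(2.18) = -26.73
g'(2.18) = -23.78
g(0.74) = -4.92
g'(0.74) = -6.50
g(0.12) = -3.20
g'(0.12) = 0.94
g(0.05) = -3.30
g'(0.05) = 1.78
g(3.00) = -50.26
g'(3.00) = -33.62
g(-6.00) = -233.68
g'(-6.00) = 74.38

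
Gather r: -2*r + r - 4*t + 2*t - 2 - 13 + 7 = -r - 2*t - 8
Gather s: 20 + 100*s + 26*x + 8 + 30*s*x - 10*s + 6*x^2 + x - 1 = s*(30*x + 90) + 6*x^2 + 27*x + 27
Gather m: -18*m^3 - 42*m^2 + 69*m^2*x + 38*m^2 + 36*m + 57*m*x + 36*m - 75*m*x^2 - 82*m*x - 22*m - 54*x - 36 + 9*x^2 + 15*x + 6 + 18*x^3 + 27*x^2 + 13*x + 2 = -18*m^3 + m^2*(69*x - 4) + m*(-75*x^2 - 25*x + 50) + 18*x^3 + 36*x^2 - 26*x - 28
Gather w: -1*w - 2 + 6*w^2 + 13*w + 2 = 6*w^2 + 12*w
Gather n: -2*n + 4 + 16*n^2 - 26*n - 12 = 16*n^2 - 28*n - 8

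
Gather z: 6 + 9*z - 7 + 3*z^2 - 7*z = 3*z^2 + 2*z - 1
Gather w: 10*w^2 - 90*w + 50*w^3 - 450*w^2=50*w^3 - 440*w^2 - 90*w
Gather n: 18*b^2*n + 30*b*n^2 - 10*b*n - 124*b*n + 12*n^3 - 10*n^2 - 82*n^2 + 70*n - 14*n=12*n^3 + n^2*(30*b - 92) + n*(18*b^2 - 134*b + 56)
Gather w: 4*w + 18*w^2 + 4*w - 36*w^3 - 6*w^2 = -36*w^3 + 12*w^2 + 8*w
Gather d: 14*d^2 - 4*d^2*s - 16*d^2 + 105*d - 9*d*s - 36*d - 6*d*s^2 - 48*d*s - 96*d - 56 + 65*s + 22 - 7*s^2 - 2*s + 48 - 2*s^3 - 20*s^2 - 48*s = d^2*(-4*s - 2) + d*(-6*s^2 - 57*s - 27) - 2*s^3 - 27*s^2 + 15*s + 14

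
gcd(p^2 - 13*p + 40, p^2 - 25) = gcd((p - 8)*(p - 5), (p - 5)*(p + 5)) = p - 5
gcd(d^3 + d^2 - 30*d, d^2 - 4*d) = d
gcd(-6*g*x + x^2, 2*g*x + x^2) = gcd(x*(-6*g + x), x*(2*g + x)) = x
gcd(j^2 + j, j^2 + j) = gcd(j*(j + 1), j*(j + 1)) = j^2 + j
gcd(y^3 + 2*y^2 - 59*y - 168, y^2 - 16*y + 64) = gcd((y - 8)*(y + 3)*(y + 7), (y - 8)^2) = y - 8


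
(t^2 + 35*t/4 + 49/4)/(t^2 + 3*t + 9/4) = (4*t^2 + 35*t + 49)/(4*t^2 + 12*t + 9)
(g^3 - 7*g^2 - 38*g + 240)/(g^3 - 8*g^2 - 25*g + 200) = (g + 6)/(g + 5)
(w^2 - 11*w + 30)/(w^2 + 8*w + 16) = (w^2 - 11*w + 30)/(w^2 + 8*w + 16)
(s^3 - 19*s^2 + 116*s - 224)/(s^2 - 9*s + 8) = (s^2 - 11*s + 28)/(s - 1)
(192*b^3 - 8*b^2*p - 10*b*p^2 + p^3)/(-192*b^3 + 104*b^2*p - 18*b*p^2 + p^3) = (4*b + p)/(-4*b + p)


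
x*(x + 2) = x^2 + 2*x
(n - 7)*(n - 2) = n^2 - 9*n + 14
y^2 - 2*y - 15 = (y - 5)*(y + 3)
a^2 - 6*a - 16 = (a - 8)*(a + 2)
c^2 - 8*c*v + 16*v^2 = (c - 4*v)^2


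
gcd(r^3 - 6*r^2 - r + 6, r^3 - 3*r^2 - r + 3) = r^2 - 1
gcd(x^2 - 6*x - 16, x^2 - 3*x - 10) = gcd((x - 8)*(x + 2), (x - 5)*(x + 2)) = x + 2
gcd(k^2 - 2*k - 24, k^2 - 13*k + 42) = k - 6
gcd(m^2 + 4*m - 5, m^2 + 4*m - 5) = m^2 + 4*m - 5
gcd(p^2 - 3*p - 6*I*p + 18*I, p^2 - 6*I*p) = p - 6*I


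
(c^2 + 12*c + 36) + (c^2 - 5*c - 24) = 2*c^2 + 7*c + 12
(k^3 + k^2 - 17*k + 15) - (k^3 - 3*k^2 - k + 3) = 4*k^2 - 16*k + 12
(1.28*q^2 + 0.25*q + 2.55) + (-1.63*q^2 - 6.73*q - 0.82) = -0.35*q^2 - 6.48*q + 1.73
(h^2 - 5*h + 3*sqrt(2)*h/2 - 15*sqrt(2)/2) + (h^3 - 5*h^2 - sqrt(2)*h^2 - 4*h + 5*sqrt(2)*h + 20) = h^3 - 4*h^2 - sqrt(2)*h^2 - 9*h + 13*sqrt(2)*h/2 - 15*sqrt(2)/2 + 20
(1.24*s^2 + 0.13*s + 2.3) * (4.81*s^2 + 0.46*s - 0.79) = 5.9644*s^4 + 1.1957*s^3 + 10.1432*s^2 + 0.9553*s - 1.817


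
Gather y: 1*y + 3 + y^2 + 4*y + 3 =y^2 + 5*y + 6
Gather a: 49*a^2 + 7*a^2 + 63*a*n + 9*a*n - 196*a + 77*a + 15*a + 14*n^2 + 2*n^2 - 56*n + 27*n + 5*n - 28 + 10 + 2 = 56*a^2 + a*(72*n - 104) + 16*n^2 - 24*n - 16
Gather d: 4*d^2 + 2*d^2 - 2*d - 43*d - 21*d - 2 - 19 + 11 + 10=6*d^2 - 66*d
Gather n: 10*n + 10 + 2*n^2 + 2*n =2*n^2 + 12*n + 10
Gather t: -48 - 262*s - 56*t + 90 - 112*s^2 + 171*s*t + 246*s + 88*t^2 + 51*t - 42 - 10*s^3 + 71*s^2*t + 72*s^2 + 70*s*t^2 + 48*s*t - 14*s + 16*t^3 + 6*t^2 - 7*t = -10*s^3 - 40*s^2 - 30*s + 16*t^3 + t^2*(70*s + 94) + t*(71*s^2 + 219*s - 12)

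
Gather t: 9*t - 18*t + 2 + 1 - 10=-9*t - 7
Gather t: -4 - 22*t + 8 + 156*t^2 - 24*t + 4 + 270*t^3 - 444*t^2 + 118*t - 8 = 270*t^3 - 288*t^2 + 72*t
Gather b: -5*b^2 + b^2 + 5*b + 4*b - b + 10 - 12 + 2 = -4*b^2 + 8*b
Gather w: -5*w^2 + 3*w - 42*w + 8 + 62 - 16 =-5*w^2 - 39*w + 54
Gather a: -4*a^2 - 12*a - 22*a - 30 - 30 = -4*a^2 - 34*a - 60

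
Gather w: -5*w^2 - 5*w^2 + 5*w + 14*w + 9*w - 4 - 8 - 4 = -10*w^2 + 28*w - 16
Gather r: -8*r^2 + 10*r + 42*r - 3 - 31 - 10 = -8*r^2 + 52*r - 44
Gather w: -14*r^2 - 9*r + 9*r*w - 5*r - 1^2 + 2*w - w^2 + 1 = -14*r^2 - 14*r - w^2 + w*(9*r + 2)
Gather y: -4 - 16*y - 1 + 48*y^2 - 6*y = 48*y^2 - 22*y - 5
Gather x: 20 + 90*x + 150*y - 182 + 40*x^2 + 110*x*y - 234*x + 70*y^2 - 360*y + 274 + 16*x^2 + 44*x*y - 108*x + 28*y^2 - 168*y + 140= 56*x^2 + x*(154*y - 252) + 98*y^2 - 378*y + 252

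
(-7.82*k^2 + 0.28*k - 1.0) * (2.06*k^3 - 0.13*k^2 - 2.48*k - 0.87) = -16.1092*k^5 + 1.5934*k^4 + 17.2972*k^3 + 6.239*k^2 + 2.2364*k + 0.87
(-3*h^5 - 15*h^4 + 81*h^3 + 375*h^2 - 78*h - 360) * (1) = -3*h^5 - 15*h^4 + 81*h^3 + 375*h^2 - 78*h - 360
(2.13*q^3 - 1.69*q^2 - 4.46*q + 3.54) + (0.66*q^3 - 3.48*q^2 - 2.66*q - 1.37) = 2.79*q^3 - 5.17*q^2 - 7.12*q + 2.17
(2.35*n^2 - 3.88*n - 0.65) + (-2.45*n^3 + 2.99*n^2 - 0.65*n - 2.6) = -2.45*n^3 + 5.34*n^2 - 4.53*n - 3.25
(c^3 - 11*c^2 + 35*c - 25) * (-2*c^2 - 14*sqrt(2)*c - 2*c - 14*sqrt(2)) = -2*c^5 - 14*sqrt(2)*c^4 + 20*c^4 - 48*c^3 + 140*sqrt(2)*c^3 - 336*sqrt(2)*c^2 - 20*c^2 - 140*sqrt(2)*c + 50*c + 350*sqrt(2)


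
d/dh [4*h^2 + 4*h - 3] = 8*h + 4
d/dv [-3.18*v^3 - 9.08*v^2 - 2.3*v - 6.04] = -9.54*v^2 - 18.16*v - 2.3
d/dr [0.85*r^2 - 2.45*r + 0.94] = 1.7*r - 2.45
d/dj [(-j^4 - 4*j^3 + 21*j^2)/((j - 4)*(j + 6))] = 2*j*(-j^4 - 5*j^3 + 40*j^2 + 165*j - 504)/(j^4 + 4*j^3 - 44*j^2 - 96*j + 576)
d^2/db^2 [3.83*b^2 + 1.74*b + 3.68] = 7.66000000000000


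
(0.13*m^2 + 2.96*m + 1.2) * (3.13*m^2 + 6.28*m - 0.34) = 0.4069*m^4 + 10.0812*m^3 + 22.3006*m^2 + 6.5296*m - 0.408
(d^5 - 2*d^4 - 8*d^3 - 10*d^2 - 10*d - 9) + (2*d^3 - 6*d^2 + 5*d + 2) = d^5 - 2*d^4 - 6*d^3 - 16*d^2 - 5*d - 7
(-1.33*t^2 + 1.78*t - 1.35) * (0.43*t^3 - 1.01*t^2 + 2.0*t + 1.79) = -0.5719*t^5 + 2.1087*t^4 - 5.0383*t^3 + 2.5428*t^2 + 0.4862*t - 2.4165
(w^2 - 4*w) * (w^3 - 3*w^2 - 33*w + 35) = w^5 - 7*w^4 - 21*w^3 + 167*w^2 - 140*w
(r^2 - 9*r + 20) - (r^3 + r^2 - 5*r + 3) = -r^3 - 4*r + 17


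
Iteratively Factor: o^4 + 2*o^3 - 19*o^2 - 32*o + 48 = (o - 4)*(o^3 + 6*o^2 + 5*o - 12) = (o - 4)*(o + 3)*(o^2 + 3*o - 4) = (o - 4)*(o - 1)*(o + 3)*(o + 4)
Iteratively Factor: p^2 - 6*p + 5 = (p - 1)*(p - 5)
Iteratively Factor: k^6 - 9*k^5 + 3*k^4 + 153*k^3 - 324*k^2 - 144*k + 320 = (k - 5)*(k^5 - 4*k^4 - 17*k^3 + 68*k^2 + 16*k - 64) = (k - 5)*(k - 4)*(k^4 - 17*k^2 + 16) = (k - 5)*(k - 4)*(k - 1)*(k^3 + k^2 - 16*k - 16) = (k - 5)*(k - 4)^2*(k - 1)*(k^2 + 5*k + 4) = (k - 5)*(k - 4)^2*(k - 1)*(k + 4)*(k + 1)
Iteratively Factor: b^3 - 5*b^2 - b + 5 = (b - 1)*(b^2 - 4*b - 5) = (b - 1)*(b + 1)*(b - 5)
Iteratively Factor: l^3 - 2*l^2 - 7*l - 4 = (l - 4)*(l^2 + 2*l + 1) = (l - 4)*(l + 1)*(l + 1)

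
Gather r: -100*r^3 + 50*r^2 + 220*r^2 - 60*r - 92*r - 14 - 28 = -100*r^3 + 270*r^2 - 152*r - 42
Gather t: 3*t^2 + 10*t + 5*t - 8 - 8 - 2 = 3*t^2 + 15*t - 18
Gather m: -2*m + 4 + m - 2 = 2 - m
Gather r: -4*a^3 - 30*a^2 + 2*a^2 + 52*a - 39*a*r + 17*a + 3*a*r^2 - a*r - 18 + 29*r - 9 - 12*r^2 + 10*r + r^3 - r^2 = -4*a^3 - 28*a^2 + 69*a + r^3 + r^2*(3*a - 13) + r*(39 - 40*a) - 27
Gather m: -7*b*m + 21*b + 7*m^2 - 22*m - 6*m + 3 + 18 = 21*b + 7*m^2 + m*(-7*b - 28) + 21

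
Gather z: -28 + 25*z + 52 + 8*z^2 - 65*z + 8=8*z^2 - 40*z + 32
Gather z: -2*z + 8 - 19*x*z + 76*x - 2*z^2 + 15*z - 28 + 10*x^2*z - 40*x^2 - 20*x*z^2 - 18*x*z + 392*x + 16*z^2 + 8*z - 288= -40*x^2 + 468*x + z^2*(14 - 20*x) + z*(10*x^2 - 37*x + 21) - 308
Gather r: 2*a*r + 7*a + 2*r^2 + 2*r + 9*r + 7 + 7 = 7*a + 2*r^2 + r*(2*a + 11) + 14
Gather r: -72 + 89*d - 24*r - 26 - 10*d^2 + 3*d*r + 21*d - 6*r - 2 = -10*d^2 + 110*d + r*(3*d - 30) - 100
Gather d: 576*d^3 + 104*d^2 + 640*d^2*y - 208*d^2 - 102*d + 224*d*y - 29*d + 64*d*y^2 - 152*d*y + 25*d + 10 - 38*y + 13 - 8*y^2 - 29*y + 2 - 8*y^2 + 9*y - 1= 576*d^3 + d^2*(640*y - 104) + d*(64*y^2 + 72*y - 106) - 16*y^2 - 58*y + 24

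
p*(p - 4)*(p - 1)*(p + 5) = p^4 - 21*p^2 + 20*p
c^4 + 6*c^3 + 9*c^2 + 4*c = c*(c + 1)^2*(c + 4)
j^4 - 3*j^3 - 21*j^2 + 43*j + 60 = (j - 5)*(j - 3)*(j + 1)*(j + 4)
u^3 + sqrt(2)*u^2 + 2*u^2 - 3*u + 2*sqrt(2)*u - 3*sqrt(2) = (u - 1)*(u + 3)*(u + sqrt(2))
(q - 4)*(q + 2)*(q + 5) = q^3 + 3*q^2 - 18*q - 40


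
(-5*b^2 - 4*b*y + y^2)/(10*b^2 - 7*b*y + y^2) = (b + y)/(-2*b + y)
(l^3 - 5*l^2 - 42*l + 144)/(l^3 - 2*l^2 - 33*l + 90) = (l - 8)/(l - 5)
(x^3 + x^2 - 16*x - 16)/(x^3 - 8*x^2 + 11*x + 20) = (x + 4)/(x - 5)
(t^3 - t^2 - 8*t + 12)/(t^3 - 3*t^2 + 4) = (t + 3)/(t + 1)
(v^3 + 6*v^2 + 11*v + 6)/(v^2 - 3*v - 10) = (v^2 + 4*v + 3)/(v - 5)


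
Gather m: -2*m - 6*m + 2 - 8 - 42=-8*m - 48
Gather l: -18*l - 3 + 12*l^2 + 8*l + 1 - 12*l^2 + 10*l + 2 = 0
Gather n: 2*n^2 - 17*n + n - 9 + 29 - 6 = 2*n^2 - 16*n + 14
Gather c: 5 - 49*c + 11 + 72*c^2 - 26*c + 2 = 72*c^2 - 75*c + 18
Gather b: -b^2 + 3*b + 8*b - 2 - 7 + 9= -b^2 + 11*b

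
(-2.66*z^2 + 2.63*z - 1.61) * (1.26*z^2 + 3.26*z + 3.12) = -3.3516*z^4 - 5.3578*z^3 - 1.754*z^2 + 2.957*z - 5.0232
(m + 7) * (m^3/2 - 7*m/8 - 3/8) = m^4/2 + 7*m^3/2 - 7*m^2/8 - 13*m/2 - 21/8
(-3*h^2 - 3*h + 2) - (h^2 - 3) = -4*h^2 - 3*h + 5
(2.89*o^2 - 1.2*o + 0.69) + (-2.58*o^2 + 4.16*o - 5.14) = 0.31*o^2 + 2.96*o - 4.45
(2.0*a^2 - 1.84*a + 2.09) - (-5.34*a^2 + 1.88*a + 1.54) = 7.34*a^2 - 3.72*a + 0.55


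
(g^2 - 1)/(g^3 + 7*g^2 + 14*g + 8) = (g - 1)/(g^2 + 6*g + 8)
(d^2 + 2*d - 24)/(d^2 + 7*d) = (d^2 + 2*d - 24)/(d*(d + 7))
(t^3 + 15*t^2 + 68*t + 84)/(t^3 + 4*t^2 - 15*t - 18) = (t^2 + 9*t + 14)/(t^2 - 2*t - 3)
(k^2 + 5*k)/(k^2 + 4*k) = (k + 5)/(k + 4)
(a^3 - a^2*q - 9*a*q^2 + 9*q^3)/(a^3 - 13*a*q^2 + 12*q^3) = (a + 3*q)/(a + 4*q)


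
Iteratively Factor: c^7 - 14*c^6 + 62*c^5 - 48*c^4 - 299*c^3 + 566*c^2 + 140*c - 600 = (c - 2)*(c^6 - 12*c^5 + 38*c^4 + 28*c^3 - 243*c^2 + 80*c + 300) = (c - 2)*(c + 2)*(c^5 - 14*c^4 + 66*c^3 - 104*c^2 - 35*c + 150) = (c - 2)^2*(c + 2)*(c^4 - 12*c^3 + 42*c^2 - 20*c - 75) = (c - 2)^2*(c + 1)*(c + 2)*(c^3 - 13*c^2 + 55*c - 75) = (c - 5)*(c - 2)^2*(c + 1)*(c + 2)*(c^2 - 8*c + 15) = (c - 5)^2*(c - 2)^2*(c + 1)*(c + 2)*(c - 3)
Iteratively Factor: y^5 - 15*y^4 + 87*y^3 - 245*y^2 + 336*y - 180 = (y - 5)*(y^4 - 10*y^3 + 37*y^2 - 60*y + 36) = (y - 5)*(y - 3)*(y^3 - 7*y^2 + 16*y - 12) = (y - 5)*(y - 3)*(y - 2)*(y^2 - 5*y + 6) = (y - 5)*(y - 3)^2*(y - 2)*(y - 2)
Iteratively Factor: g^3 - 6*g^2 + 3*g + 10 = (g - 2)*(g^2 - 4*g - 5) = (g - 2)*(g + 1)*(g - 5)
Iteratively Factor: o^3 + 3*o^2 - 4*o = (o - 1)*(o^2 + 4*o) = (o - 1)*(o + 4)*(o)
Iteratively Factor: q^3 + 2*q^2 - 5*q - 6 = (q + 3)*(q^2 - q - 2) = (q - 2)*(q + 3)*(q + 1)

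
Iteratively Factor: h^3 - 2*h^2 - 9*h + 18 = (h + 3)*(h^2 - 5*h + 6) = (h - 3)*(h + 3)*(h - 2)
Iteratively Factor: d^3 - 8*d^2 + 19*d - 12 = (d - 1)*(d^2 - 7*d + 12) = (d - 3)*(d - 1)*(d - 4)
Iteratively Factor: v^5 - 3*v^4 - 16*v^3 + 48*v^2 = (v + 4)*(v^4 - 7*v^3 + 12*v^2) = v*(v + 4)*(v^3 - 7*v^2 + 12*v) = v^2*(v + 4)*(v^2 - 7*v + 12) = v^2*(v - 3)*(v + 4)*(v - 4)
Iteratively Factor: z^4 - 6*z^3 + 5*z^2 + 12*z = (z + 1)*(z^3 - 7*z^2 + 12*z) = (z - 3)*(z + 1)*(z^2 - 4*z) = z*(z - 3)*(z + 1)*(z - 4)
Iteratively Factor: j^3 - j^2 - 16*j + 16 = (j - 1)*(j^2 - 16) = (j - 4)*(j - 1)*(j + 4)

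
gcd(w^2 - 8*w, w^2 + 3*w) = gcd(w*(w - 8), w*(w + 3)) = w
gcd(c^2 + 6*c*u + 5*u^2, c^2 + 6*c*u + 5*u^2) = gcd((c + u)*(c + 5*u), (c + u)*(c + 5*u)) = c^2 + 6*c*u + 5*u^2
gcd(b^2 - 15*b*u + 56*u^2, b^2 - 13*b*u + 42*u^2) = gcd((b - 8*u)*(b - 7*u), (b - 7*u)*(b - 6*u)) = -b + 7*u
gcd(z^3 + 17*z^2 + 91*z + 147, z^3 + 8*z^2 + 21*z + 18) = z + 3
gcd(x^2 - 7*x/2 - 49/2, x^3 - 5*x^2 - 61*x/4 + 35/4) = x - 7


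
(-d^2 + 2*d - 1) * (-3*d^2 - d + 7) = 3*d^4 - 5*d^3 - 6*d^2 + 15*d - 7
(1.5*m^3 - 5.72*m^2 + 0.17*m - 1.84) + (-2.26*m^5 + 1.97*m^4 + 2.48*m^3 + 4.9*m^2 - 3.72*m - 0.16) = -2.26*m^5 + 1.97*m^4 + 3.98*m^3 - 0.819999999999999*m^2 - 3.55*m - 2.0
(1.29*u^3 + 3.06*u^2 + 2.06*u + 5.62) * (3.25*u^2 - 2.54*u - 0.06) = 4.1925*u^5 + 6.6684*u^4 - 1.1548*u^3 + 12.849*u^2 - 14.3984*u - 0.3372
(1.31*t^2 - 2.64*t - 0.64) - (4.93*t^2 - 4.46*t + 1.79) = -3.62*t^2 + 1.82*t - 2.43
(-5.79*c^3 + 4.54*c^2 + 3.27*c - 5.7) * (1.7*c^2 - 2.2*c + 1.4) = -9.843*c^5 + 20.456*c^4 - 12.535*c^3 - 10.528*c^2 + 17.118*c - 7.98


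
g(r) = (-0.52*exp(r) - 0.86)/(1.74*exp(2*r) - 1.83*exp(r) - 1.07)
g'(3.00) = 0.02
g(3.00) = -0.02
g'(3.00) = 0.02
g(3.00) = -0.02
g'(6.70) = 0.00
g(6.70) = -0.00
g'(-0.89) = 0.06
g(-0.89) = 0.70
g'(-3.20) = -0.03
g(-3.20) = 0.77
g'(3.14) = 0.02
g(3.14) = -0.01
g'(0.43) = 168.13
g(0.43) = -7.26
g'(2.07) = 0.07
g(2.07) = -0.05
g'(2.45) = 0.04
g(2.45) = -0.03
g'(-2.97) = -0.03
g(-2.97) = 0.76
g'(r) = (-0.52*exp(r) - 0.86)*(-3.48*exp(2*r) + 1.83*exp(r))/(1.74*exp(2*r) - 1.83*exp(r) - 1.07)^2 - 0.52*exp(r)/(1.74*exp(2*r) - 1.83*exp(r) - 1.07) = (0.9048*exp(2*r) + 2.9928*exp(r) - 1.0174)*exp(r)/(3.0276*exp(4*r) - 6.3684*exp(3*r) - 0.3747*exp(2*r) + 3.9162*exp(r) + 1.1449)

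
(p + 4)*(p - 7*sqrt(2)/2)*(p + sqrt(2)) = p^3 - 5*sqrt(2)*p^2/2 + 4*p^2 - 10*sqrt(2)*p - 7*p - 28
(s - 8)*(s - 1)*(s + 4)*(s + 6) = s^4 + s^3 - 58*s^2 - 136*s + 192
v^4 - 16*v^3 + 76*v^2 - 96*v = v*(v - 8)*(v - 6)*(v - 2)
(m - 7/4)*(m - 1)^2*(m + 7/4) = m^4 - 2*m^3 - 33*m^2/16 + 49*m/8 - 49/16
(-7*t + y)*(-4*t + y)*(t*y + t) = 28*t^3*y + 28*t^3 - 11*t^2*y^2 - 11*t^2*y + t*y^3 + t*y^2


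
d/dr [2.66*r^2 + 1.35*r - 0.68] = 5.32*r + 1.35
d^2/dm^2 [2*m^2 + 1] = 4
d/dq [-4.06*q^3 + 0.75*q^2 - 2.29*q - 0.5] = -12.18*q^2 + 1.5*q - 2.29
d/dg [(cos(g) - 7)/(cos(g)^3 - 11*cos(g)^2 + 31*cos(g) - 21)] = 2*(cos(g) - 2)*sin(g)/((cos(g) - 3)^2*(cos(g) - 1)^2)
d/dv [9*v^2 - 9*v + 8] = 18*v - 9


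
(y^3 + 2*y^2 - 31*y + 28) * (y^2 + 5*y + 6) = y^5 + 7*y^4 - 15*y^3 - 115*y^2 - 46*y + 168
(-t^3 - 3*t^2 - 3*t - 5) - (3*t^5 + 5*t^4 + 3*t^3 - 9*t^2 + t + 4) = -3*t^5 - 5*t^4 - 4*t^3 + 6*t^2 - 4*t - 9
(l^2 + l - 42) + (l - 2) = l^2 + 2*l - 44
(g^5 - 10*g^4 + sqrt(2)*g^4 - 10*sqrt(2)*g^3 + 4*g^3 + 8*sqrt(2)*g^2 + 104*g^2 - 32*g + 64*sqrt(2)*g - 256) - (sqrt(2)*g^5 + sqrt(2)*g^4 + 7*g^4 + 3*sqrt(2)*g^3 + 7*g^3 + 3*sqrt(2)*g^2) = -sqrt(2)*g^5 + g^5 - 17*g^4 - 13*sqrt(2)*g^3 - 3*g^3 + 5*sqrt(2)*g^2 + 104*g^2 - 32*g + 64*sqrt(2)*g - 256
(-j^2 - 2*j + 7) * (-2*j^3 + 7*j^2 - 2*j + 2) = 2*j^5 - 3*j^4 - 26*j^3 + 51*j^2 - 18*j + 14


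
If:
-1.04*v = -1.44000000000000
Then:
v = 1.38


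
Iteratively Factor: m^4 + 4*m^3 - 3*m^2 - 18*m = (m + 3)*(m^3 + m^2 - 6*m) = (m - 2)*(m + 3)*(m^2 + 3*m) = m*(m - 2)*(m + 3)*(m + 3)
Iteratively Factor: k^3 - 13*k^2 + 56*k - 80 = (k - 5)*(k^2 - 8*k + 16) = (k - 5)*(k - 4)*(k - 4)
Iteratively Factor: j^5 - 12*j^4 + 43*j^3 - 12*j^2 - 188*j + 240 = (j - 4)*(j^4 - 8*j^3 + 11*j^2 + 32*j - 60) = (j - 5)*(j - 4)*(j^3 - 3*j^2 - 4*j + 12) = (j - 5)*(j - 4)*(j - 2)*(j^2 - j - 6) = (j - 5)*(j - 4)*(j - 2)*(j + 2)*(j - 3)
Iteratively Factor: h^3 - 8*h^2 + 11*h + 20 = (h - 4)*(h^2 - 4*h - 5) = (h - 4)*(h + 1)*(h - 5)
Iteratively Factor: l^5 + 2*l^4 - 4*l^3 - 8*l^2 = (l + 2)*(l^4 - 4*l^2) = (l - 2)*(l + 2)*(l^3 + 2*l^2) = l*(l - 2)*(l + 2)*(l^2 + 2*l) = l^2*(l - 2)*(l + 2)*(l + 2)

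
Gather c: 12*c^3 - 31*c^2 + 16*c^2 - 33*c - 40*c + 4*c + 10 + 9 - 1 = 12*c^3 - 15*c^2 - 69*c + 18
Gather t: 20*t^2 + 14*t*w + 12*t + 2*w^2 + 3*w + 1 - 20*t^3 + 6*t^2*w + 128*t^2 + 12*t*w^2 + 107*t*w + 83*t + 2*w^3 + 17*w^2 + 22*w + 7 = -20*t^3 + t^2*(6*w + 148) + t*(12*w^2 + 121*w + 95) + 2*w^3 + 19*w^2 + 25*w + 8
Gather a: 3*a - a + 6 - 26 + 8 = 2*a - 12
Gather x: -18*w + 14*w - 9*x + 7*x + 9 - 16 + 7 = -4*w - 2*x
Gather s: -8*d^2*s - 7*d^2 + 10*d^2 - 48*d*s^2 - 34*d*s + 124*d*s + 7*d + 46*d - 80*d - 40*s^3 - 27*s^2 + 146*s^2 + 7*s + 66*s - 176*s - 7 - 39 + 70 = 3*d^2 - 27*d - 40*s^3 + s^2*(119 - 48*d) + s*(-8*d^2 + 90*d - 103) + 24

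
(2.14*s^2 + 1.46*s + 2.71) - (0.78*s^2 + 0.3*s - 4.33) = 1.36*s^2 + 1.16*s + 7.04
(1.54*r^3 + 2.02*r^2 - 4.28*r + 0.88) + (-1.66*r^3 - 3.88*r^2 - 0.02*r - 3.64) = -0.12*r^3 - 1.86*r^2 - 4.3*r - 2.76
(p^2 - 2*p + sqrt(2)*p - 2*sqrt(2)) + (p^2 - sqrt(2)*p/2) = 2*p^2 - 2*p + sqrt(2)*p/2 - 2*sqrt(2)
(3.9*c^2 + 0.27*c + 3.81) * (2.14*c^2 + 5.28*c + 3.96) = 8.346*c^4 + 21.1698*c^3 + 25.023*c^2 + 21.186*c + 15.0876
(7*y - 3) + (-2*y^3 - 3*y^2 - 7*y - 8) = -2*y^3 - 3*y^2 - 11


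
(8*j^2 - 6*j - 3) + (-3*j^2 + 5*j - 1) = 5*j^2 - j - 4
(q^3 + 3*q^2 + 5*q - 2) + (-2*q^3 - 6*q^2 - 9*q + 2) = -q^3 - 3*q^2 - 4*q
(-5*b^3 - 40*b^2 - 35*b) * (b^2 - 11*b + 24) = -5*b^5 + 15*b^4 + 285*b^3 - 575*b^2 - 840*b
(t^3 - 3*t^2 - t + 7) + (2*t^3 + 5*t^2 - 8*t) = 3*t^3 + 2*t^2 - 9*t + 7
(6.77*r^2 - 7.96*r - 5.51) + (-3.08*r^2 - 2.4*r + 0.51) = 3.69*r^2 - 10.36*r - 5.0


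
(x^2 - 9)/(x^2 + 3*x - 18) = (x + 3)/(x + 6)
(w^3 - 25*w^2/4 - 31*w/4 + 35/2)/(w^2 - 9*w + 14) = (4*w^2 + 3*w - 10)/(4*(w - 2))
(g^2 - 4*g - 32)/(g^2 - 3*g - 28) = (g - 8)/(g - 7)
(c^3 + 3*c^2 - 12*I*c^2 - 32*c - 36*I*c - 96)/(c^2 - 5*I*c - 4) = (c^2 + c*(3 - 8*I) - 24*I)/(c - I)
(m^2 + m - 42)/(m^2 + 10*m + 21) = (m - 6)/(m + 3)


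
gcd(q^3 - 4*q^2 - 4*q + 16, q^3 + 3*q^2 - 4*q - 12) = q^2 - 4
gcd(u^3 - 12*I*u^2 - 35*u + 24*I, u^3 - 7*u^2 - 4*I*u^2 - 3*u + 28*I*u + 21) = u^2 - 4*I*u - 3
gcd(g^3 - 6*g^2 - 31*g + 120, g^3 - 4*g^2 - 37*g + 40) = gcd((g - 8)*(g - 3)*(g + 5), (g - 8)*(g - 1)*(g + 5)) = g^2 - 3*g - 40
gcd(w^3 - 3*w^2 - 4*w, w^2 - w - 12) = w - 4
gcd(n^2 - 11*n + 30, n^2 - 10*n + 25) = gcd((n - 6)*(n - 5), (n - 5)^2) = n - 5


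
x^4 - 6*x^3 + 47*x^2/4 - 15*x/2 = x*(x - 5/2)*(x - 2)*(x - 3/2)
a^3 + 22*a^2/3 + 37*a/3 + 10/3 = (a + 1/3)*(a + 2)*(a + 5)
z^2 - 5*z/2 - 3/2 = (z - 3)*(z + 1/2)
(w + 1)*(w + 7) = w^2 + 8*w + 7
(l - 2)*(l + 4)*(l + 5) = l^3 + 7*l^2 + 2*l - 40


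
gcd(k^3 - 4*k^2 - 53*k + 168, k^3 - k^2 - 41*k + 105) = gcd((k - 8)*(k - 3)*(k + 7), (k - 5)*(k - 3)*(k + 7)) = k^2 + 4*k - 21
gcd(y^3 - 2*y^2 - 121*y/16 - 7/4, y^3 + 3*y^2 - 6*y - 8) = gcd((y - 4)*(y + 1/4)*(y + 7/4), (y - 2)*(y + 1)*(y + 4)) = 1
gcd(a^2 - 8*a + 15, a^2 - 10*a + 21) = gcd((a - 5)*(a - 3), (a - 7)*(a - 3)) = a - 3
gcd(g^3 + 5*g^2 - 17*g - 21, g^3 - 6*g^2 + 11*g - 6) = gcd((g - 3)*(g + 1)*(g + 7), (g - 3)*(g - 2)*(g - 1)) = g - 3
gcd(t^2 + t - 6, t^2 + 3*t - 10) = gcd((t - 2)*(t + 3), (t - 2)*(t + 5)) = t - 2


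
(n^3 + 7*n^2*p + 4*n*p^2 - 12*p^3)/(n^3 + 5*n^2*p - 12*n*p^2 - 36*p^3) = (-n + p)/(-n + 3*p)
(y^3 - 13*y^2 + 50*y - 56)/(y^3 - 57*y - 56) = (-y^3 + 13*y^2 - 50*y + 56)/(-y^3 + 57*y + 56)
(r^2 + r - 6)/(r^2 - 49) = (r^2 + r - 6)/(r^2 - 49)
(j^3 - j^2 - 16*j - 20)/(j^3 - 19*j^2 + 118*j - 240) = (j^2 + 4*j + 4)/(j^2 - 14*j + 48)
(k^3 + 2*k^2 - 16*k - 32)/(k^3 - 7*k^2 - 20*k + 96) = (k^2 - 2*k - 8)/(k^2 - 11*k + 24)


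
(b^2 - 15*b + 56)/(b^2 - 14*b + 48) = (b - 7)/(b - 6)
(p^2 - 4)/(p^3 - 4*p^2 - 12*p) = (p - 2)/(p*(p - 6))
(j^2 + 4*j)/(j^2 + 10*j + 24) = j/(j + 6)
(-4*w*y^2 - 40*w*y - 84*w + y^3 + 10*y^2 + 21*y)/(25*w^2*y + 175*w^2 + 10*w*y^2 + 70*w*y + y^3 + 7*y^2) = (-4*w*y - 12*w + y^2 + 3*y)/(25*w^2 + 10*w*y + y^2)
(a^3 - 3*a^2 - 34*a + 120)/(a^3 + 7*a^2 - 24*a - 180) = (a - 4)/(a + 6)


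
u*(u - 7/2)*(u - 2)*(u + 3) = u^4 - 5*u^3/2 - 19*u^2/2 + 21*u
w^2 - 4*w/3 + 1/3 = (w - 1)*(w - 1/3)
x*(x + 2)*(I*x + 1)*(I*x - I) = -x^4 - x^3 + I*x^3 + 2*x^2 + I*x^2 - 2*I*x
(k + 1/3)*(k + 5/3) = k^2 + 2*k + 5/9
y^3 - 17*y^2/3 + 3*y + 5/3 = (y - 5)*(y - 1)*(y + 1/3)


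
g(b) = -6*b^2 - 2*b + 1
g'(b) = -12*b - 2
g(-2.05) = -20.12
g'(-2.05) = 22.60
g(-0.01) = 1.02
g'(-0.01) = -1.88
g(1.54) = -16.31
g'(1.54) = -20.48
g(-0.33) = 1.01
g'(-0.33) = 1.96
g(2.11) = -29.93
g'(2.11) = -27.32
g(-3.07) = -49.41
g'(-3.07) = 34.84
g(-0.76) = -0.95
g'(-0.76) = 7.12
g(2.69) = -47.80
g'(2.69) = -34.28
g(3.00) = -59.00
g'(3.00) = -38.00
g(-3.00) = -47.00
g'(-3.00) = 34.00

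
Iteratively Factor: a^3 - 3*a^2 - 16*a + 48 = (a - 3)*(a^2 - 16) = (a - 3)*(a + 4)*(a - 4)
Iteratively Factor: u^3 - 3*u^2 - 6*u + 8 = (u - 1)*(u^2 - 2*u - 8) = (u - 4)*(u - 1)*(u + 2)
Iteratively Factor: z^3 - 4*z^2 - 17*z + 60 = (z - 3)*(z^2 - z - 20) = (z - 3)*(z + 4)*(z - 5)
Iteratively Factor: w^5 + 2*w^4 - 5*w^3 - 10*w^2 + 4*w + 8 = (w + 2)*(w^4 - 5*w^2 + 4) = (w - 1)*(w + 2)*(w^3 + w^2 - 4*w - 4) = (w - 1)*(w + 1)*(w + 2)*(w^2 - 4) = (w - 2)*(w - 1)*(w + 1)*(w + 2)*(w + 2)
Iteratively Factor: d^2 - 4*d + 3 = (d - 1)*(d - 3)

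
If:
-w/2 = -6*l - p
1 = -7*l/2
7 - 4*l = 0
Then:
No Solution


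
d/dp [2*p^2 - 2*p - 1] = 4*p - 2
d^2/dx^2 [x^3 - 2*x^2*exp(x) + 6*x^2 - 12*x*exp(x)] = -2*x^2*exp(x) - 20*x*exp(x) + 6*x - 28*exp(x) + 12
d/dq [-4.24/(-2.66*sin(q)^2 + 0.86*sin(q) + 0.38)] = (3.6464 - 22.5568*sin(q))*cos(q)/(-2.66*sin(q)^2 + 0.86*sin(q) + 0.38)^2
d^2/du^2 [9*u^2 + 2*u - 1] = 18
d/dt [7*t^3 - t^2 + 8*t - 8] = 21*t^2 - 2*t + 8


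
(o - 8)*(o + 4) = o^2 - 4*o - 32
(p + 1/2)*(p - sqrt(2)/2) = p^2 - sqrt(2)*p/2 + p/2 - sqrt(2)/4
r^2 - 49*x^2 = (r - 7*x)*(r + 7*x)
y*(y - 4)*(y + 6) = y^3 + 2*y^2 - 24*y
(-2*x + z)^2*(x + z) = 4*x^3 - 3*x*z^2 + z^3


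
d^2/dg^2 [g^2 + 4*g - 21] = 2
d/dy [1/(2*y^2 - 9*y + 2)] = (9 - 4*y)/(2*y^2 - 9*y + 2)^2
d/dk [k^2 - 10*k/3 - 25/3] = 2*k - 10/3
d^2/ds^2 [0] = 0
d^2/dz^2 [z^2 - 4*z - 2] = 2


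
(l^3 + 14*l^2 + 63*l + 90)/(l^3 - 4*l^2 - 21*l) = (l^2 + 11*l + 30)/(l*(l - 7))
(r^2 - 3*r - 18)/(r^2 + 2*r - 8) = (r^2 - 3*r - 18)/(r^2 + 2*r - 8)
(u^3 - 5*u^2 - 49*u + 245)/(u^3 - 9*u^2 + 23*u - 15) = (u^2 - 49)/(u^2 - 4*u + 3)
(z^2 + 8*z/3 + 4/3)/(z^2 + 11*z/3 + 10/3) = (3*z + 2)/(3*z + 5)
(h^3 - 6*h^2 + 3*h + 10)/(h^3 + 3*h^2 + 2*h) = (h^2 - 7*h + 10)/(h*(h + 2))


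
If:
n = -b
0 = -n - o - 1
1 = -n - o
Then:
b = o + 1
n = -o - 1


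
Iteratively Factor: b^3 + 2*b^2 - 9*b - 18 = (b - 3)*(b^2 + 5*b + 6) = (b - 3)*(b + 2)*(b + 3)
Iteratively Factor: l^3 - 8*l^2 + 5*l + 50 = (l - 5)*(l^2 - 3*l - 10) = (l - 5)*(l + 2)*(l - 5)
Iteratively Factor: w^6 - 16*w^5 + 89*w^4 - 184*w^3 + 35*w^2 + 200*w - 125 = (w - 5)*(w^5 - 11*w^4 + 34*w^3 - 14*w^2 - 35*w + 25) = (w - 5)*(w - 1)*(w^4 - 10*w^3 + 24*w^2 + 10*w - 25) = (w - 5)^2*(w - 1)*(w^3 - 5*w^2 - w + 5) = (w - 5)^3*(w - 1)*(w^2 - 1) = (w - 5)^3*(w - 1)^2*(w + 1)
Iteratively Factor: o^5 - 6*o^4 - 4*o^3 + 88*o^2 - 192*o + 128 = (o - 2)*(o^4 - 4*o^3 - 12*o^2 + 64*o - 64) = (o - 4)*(o - 2)*(o^3 - 12*o + 16) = (o - 4)*(o - 2)^2*(o^2 + 2*o - 8) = (o - 4)*(o - 2)^3*(o + 4)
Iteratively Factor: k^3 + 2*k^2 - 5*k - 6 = (k - 2)*(k^2 + 4*k + 3) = (k - 2)*(k + 1)*(k + 3)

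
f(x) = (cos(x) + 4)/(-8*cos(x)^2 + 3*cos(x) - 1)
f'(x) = (-16*sin(x)*cos(x) + 3*sin(x))*(cos(x) + 4)/(-8*cos(x)^2 + 3*cos(x) - 1)^2 - sin(x)/(-8*cos(x)^2 + 3*cos(x) - 1)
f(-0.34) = -0.94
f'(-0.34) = 0.65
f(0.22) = -0.87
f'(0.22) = -0.38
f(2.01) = -0.96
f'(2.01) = 2.53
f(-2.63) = -0.32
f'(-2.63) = -0.33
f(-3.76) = -0.36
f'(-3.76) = 0.45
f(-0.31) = -0.92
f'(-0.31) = 0.58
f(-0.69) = -1.39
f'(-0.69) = 2.21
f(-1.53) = -4.54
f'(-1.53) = -13.06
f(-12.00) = -1.16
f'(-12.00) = -1.44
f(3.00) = -0.25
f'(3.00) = 0.07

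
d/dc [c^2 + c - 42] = 2*c + 1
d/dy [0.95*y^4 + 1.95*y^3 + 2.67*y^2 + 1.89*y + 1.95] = 3.8*y^3 + 5.85*y^2 + 5.34*y + 1.89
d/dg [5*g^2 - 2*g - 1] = 10*g - 2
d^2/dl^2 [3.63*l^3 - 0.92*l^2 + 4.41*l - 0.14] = 21.78*l - 1.84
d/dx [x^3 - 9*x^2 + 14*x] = 3*x^2 - 18*x + 14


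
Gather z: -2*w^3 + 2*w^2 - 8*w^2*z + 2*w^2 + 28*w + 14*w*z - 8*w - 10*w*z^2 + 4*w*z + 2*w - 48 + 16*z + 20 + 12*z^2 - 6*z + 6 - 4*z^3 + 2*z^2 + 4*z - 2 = -2*w^3 + 4*w^2 + 22*w - 4*z^3 + z^2*(14 - 10*w) + z*(-8*w^2 + 18*w + 14) - 24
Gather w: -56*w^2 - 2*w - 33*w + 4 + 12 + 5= -56*w^2 - 35*w + 21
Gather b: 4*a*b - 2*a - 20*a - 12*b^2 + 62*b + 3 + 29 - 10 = -22*a - 12*b^2 + b*(4*a + 62) + 22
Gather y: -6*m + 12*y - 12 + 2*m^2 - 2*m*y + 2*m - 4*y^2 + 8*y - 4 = 2*m^2 - 4*m - 4*y^2 + y*(20 - 2*m) - 16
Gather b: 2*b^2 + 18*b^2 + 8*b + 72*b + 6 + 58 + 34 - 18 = 20*b^2 + 80*b + 80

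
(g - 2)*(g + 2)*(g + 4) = g^3 + 4*g^2 - 4*g - 16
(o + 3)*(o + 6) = o^2 + 9*o + 18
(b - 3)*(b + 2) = b^2 - b - 6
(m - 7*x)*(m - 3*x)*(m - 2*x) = m^3 - 12*m^2*x + 41*m*x^2 - 42*x^3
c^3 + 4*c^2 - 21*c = c*(c - 3)*(c + 7)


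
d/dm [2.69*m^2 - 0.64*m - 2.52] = 5.38*m - 0.64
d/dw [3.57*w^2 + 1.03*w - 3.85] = 7.14*w + 1.03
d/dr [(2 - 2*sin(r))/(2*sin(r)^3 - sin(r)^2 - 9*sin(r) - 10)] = 2*(4*sin(r)^3 - 7*sin(r)^2 + 2*sin(r) + 19)*cos(r)/(-2*sin(r)^3 + sin(r)^2 + 9*sin(r) + 10)^2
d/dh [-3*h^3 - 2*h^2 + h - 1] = -9*h^2 - 4*h + 1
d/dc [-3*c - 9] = -3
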